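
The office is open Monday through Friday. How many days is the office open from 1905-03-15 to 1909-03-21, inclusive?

1048

1905-03-15 is a Wednesday.
From 1905-03-15 to 1909-03-21 is 1468 days inclusive.
1468 = 7 × 209 + 5, so there are 209 full weeks plus 5 extra days.
Each full week contributes 5 weekdays (Mon–Fri): 209 × 5 = 1045.
The 5 extra days are Wednesday, Thursday, Friday, Saturday, Sunday — 3 of them qualify.
Total: 1045 + 3 = 1048.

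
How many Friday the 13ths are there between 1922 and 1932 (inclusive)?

20

Friday-the-13ths by year:
1922: Jan, Oct
1923: Apr, Jul
1924: Jun
1925: Feb, Mar, Nov
1926: Aug
1927: May
1928: Jan, Apr, Jul
1929: Sep, Dec
1930: Jun
1931: Feb, Mar, Nov
1932: May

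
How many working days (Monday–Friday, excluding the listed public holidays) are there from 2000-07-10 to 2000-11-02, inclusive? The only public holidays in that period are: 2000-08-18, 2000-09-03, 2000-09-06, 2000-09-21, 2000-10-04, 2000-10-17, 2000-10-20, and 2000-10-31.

77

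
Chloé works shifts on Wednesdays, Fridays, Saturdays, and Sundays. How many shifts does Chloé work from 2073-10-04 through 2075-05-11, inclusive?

335

2073-10-04 is a Wednesday.
That's 585 days from start to end, counting both.
585 = 7 × 83 + 4, so there are 83 full weeks plus 4 extra days.
Each full week contributes 4 days from the set (Wed, Fri, Sat, Sun): 83 × 4 = 332.
The 4 extra days are Wed, Thu, Fri, Sat — 3 of them qualify.
Total: 332 + 3 = 335.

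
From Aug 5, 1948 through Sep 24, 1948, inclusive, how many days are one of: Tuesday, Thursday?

Aug 5, 1948 is a Thursday.
The range spans 51 days (inclusive of both endpoints).
51 = 7 × 7 + 2, so there are 7 full weeks plus 2 extra days.
Each full week contributes 2 days from the set (Tue, Thu): 7 × 2 = 14.
The 2 extra days are Thursday, Friday — 1 of them qualifies.
Total: 14 + 1 = 15.

15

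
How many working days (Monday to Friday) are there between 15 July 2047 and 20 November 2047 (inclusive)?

93

15 July 2047 is a Monday.
That's 129 days from start to end, counting both.
129 = 7 × 18 + 3, so there are 18 full weeks plus 3 extra days.
Each full week contributes 5 weekdays (Mon–Fri): 18 × 5 = 90.
The 3 extra days are Monday, Tuesday, Wednesday — 3 of them qualify.
Total: 90 + 3 = 93.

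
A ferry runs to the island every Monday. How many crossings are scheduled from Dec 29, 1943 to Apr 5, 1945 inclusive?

66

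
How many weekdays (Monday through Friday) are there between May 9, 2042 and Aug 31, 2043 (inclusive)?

342 weekdays

May 9, 2042 is a Friday.
The range spans 480 days (inclusive of both endpoints).
480 = 7 × 68 + 4, so there are 68 full weeks plus 4 extra days.
Each full week contributes 5 weekdays (Mon–Fri): 68 × 5 = 340.
The 4 extra days are Friday, Saturday, Sunday, Monday — 2 of them qualify.
Total: 340 + 2 = 342.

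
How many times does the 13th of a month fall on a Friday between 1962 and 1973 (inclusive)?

Friday-the-13ths by year:
1962: Apr, Jul
1963: Sep, Dec
1964: Mar, Nov
1965: Aug
1966: May
1967: Jan, Oct
1968: Sep, Dec
1969: Jun
1970: Feb, Mar, Nov
1971: Aug
1972: Oct
1973: Apr, Jul

20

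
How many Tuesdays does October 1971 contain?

1 October 1971 is a Friday.
That's 31 days from start to end, counting both.
31 = 7 × 4 + 3, so there are 4 full weeks plus 3 extra days.
Each full week contributes one Tuesday: 4 so far.
The 3 extra days are Fri, Sat, Sun — none qualify.
Total: 4 + 0 = 4.

4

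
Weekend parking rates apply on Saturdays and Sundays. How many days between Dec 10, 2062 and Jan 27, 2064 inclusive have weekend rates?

Dec 10, 2062 is a Sunday.
From Dec 10, 2062 to Jan 27, 2064 is 414 days inclusive.
414 = 7 × 59 + 1, so there are 59 full weeks plus 1 extra day.
Each full week contributes 2 weekend days (Sat, Sun): 59 × 2 = 118.
The 1 extra day is Sunday — 1 of them qualifies.
Total: 118 + 1 = 119.

119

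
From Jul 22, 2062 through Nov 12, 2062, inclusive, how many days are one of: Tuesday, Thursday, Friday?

Jul 22, 2062 is a Saturday.
From Jul 22, 2062 to Nov 12, 2062 is 114 days inclusive.
114 = 7 × 16 + 2, so there are 16 full weeks plus 2 extra days.
Each full week contributes 3 days from the set (Tue, Thu, Fri): 16 × 3 = 48.
The 2 extra days are Saturday, Sunday — none qualify.
Total: 48 + 0 = 48.

48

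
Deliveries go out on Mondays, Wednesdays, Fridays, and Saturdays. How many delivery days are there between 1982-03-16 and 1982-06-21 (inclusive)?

1982-03-16 is a Tuesday.
That's 98 days from start to end, counting both.
98 = 7 × 14, so the span is exactly 14 full weeks.
Each full week contributes 4 days from the set (Mon, Wed, Fri, Sat): 14 × 4 = 56.
Total: 56.

56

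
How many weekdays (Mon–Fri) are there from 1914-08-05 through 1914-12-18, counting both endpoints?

1914-08-05 is a Wednesday.
That's 136 days from start to end, counting both.
136 = 7 × 19 + 3, so there are 19 full weeks plus 3 extra days.
Each full week contributes 5 weekdays (Mon–Fri): 19 × 5 = 95.
The 3 extra days are Wednesday, Thursday, Friday — 3 of them qualify.
Total: 95 + 3 = 98.

98 weekdays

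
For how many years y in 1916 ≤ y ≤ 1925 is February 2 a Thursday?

1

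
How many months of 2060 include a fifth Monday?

4

A month has five Mondays exactly when Monday falls within its first (length − 28) days.
Jan: 31 days, starts Thu → 5 of Thu, Fri, Sat
Feb: 29 days, starts Sun → 5 of Sun
Mar: 31 days, starts Mon → 5 of Mon, Tue, Wed ✓
Apr: 30 days, starts Thu → 5 of Thu, Fri
May: 31 days, starts Sat → 5 of Sat, Sun, Mon ✓
Jun: 30 days, starts Tue → 5 of Tue, Wed
Jul: 31 days, starts Thu → 5 of Thu, Fri, Sat
Aug: 31 days, starts Sun → 5 of Sun, Mon, Tue ✓
Sep: 30 days, starts Wed → 5 of Wed, Thu
Oct: 31 days, starts Fri → 5 of Fri, Sat, Sun
Nov: 30 days, starts Mon → 5 of Mon, Tue ✓
Dec: 31 days, starts Wed → 5 of Wed, Thu, Fri
Months with five Mondays: Mar, May, Aug, Nov.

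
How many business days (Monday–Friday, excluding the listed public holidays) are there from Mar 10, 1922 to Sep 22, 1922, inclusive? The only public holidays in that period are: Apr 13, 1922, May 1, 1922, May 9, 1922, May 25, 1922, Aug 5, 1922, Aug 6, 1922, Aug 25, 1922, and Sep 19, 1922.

135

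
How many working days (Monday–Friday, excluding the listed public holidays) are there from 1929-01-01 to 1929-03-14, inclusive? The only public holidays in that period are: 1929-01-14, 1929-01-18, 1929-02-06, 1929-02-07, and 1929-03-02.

49

1929-01-01 is a Tuesday.
That's 73 days from start to end, counting both.
73 = 7 × 10 + 3, so there are 10 full weeks plus 3 extra days.
Each full week contributes 5 weekdays (Mon–Fri): 10 × 5 = 50.
The 3 extra days are Tuesday, Wednesday, Thursday — 3 of them qualify.
Total: 50 + 3 = 53.
Holidays: 1929-01-14 (Mon); 1929-01-18 (Fri); 1929-02-06 (Wed); 1929-02-07 (Thu); 1929-03-02 (Sat).
4 of the 5 holidays fall on weekdays; the rest are weekends and were already excluded.
Business days: 53 − 4 = 49.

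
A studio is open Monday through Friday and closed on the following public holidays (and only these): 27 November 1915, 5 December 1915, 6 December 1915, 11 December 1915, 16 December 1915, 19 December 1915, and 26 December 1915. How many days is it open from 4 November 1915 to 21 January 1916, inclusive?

4 November 1915 is a Thursday.
From 4 November 1915 to 21 January 1916 is 79 days inclusive.
79 = 7 × 11 + 2, so there are 11 full weeks plus 2 extra days.
Each full week contributes 5 weekdays (Mon–Fri): 11 × 5 = 55.
The 2 extra days are Thu, Fri — 2 of them qualify.
Total: 55 + 2 = 57.
Holidays: 27 November 1915 (Sat); 5 December 1915 (Sun); 6 December 1915 (Mon); 11 December 1915 (Sat); 16 December 1915 (Thu); 19 December 1915 (Sun); 26 December 1915 (Sun).
2 of the 7 holidays fall on weekdays; the rest are weekends and were already excluded.
Business days: 57 − 2 = 55.

55 working days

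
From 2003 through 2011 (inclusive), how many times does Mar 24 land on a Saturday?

Day of week of March 24 in each year:
2003: Mon, 2004: Wed, 2005: Thu, 2006: Fri, 2007: Sat ✓, 2008: Mon, 2009: Tue, 2010: Wed, 2011: Thu
Saturdays: 2007.

1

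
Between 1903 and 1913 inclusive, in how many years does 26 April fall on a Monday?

1

Day of week of April 26 in each year:
1903: Sun, 1904: Tue, 1905: Wed, 1906: Thu, 1907: Fri, 1908: Sun, 1909: Mon ✓, 1910: Tue, 1911: Wed, 1912: Fri, 1913: Sat
Mondays: 1909.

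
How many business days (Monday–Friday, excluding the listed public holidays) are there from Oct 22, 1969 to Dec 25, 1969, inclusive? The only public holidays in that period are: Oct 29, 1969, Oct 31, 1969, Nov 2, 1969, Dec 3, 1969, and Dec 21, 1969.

Oct 22, 1969 is a Wednesday.
From Oct 22, 1969 to Dec 25, 1969 is 65 days inclusive.
65 = 7 × 9 + 2, so there are 9 full weeks plus 2 extra days.
Each full week contributes 5 weekdays (Mon–Fri): 9 × 5 = 45.
The 2 extra days are Wednesday, Thursday — 2 of them qualify.
Total: 45 + 2 = 47.
Holidays: Oct 29, 1969 (Wed); Oct 31, 1969 (Fri); Nov 2, 1969 (Sun); Dec 3, 1969 (Wed); Dec 21, 1969 (Sun).
3 of the 5 holidays fall on weekdays; the rest are weekends and were already excluded.
Business days: 47 − 3 = 44.

44 business days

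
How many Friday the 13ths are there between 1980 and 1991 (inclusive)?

22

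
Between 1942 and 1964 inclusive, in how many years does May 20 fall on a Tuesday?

Day of week of May 20 in each year:
1942: Wed, 1943: Thu, 1944: Sat, 1945: Sun, 1946: Mon, 1947: Tue ✓, 1948: Thu, 1949: Fri, 1950: Sat, 1951: Sun, 1952: Tue ✓, 1953: Wed, 1954: Thu, 1955: Fri, 1956: Sun, 1957: Mon, 1958: Tue ✓, 1959: Wed, 1960: Fri, 1961: Sat, 1962: Sun, 1963: Mon, 1964: Wed
Tuesdays: 1947, 1952, 1958.

3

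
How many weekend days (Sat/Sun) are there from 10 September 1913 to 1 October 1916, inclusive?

320

10 September 1913 is a Wednesday.
From 10 September 1913 to 1 October 1916 is 1118 days inclusive.
1118 = 7 × 159 + 5, so there are 159 full weeks plus 5 extra days.
Each full week contributes 2 weekend days (Sat, Sun): 159 × 2 = 318.
The 5 extra days are Wed, Thu, Fri, Sat, Sun — 2 of them qualify.
Total: 318 + 2 = 320.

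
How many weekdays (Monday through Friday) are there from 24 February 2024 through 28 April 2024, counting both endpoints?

24 February 2024 is a Saturday.
That's 65 days from start to end, counting both.
65 = 7 × 9 + 2, so there are 9 full weeks plus 2 extra days.
Each full week contributes 5 weekdays (Mon–Fri): 9 × 5 = 45.
The 2 extra days are Saturday, Sunday — none qualify.
Total: 45 + 0 = 45.

45 weekdays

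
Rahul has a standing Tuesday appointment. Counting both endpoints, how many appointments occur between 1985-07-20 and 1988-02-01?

1985-07-20 is a Saturday.
The range spans 927 days (inclusive of both endpoints).
927 = 7 × 132 + 3, so there are 132 full weeks plus 3 extra days.
Each full week contributes one Tuesday: 132 so far.
The 3 extra days are Sat, Sun, Mon — none qualify.
Total: 132 + 0 = 132.

132 Tuesdays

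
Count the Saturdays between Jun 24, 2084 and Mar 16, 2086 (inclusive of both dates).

91 Saturdays

Jun 24, 2084 is a Saturday.
That's 631 days from start to end, counting both.
631 = 7 × 90 + 1, so there are 90 full weeks plus 1 extra day.
Each full week contributes one Saturday: 90 so far.
The 1 extra day is Sat — 1 of them qualifies.
Total: 90 + 1 = 91.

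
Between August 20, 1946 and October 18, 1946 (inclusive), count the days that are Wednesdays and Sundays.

17

August 20, 1946 is a Tuesday.
The range spans 60 days (inclusive of both endpoints).
60 = 7 × 8 + 4, so there are 8 full weeks plus 4 extra days.
Each full week contributes 2 days from the set (Wed, Sun): 8 × 2 = 16.
The 4 extra days are Tuesday, Wednesday, Thursday, Friday — 1 of them qualifies.
Total: 16 + 1 = 17.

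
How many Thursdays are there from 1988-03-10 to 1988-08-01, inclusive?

1988-03-10 is a Thursday.
The range spans 145 days (inclusive of both endpoints).
145 = 7 × 20 + 5, so there are 20 full weeks plus 5 extra days.
Each full week contributes one Thursday: 20 so far.
The 5 extra days are Thu, Fri, Sat, Sun, Mon — 1 of them qualifies.
Total: 20 + 1 = 21.

21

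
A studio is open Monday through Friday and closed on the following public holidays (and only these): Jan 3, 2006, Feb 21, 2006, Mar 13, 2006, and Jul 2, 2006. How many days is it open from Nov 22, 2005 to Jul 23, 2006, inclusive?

Nov 22, 2005 is a Tuesday.
From Nov 22, 2005 to Jul 23, 2006 is 244 days inclusive.
244 = 7 × 34 + 6, so there are 34 full weeks plus 6 extra days.
Each full week contributes 5 weekdays (Mon–Fri): 34 × 5 = 170.
The 6 extra days are Tue, Wed, Thu, Fri, Sat, Sun — 4 of them qualify.
Total: 170 + 4 = 174.
Holidays: Jan 3, 2006 (Tue); Feb 21, 2006 (Tue); Mar 13, 2006 (Mon); Jul 2, 2006 (Sun).
3 of the 4 holidays fall on weekdays; the rest are weekends and were already excluded.
Business days: 174 − 3 = 171.

171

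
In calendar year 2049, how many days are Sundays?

1 January 2049 is a Friday.
The range spans 365 days (inclusive of both endpoints).
365 = 7 × 52 + 1, so there are 52 full weeks plus 1 extra day.
Each full week contributes one Sunday: 52 so far.
The 1 extra day is Fri — none qualify.
Total: 52 + 0 = 52.

52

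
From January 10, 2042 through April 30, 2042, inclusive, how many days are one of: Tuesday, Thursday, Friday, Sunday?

January 10, 2042 is a Friday.
That's 111 days from start to end, counting both.
111 = 7 × 15 + 6, so there are 15 full weeks plus 6 extra days.
Each full week contributes 4 days from the set (Tue, Thu, Fri, Sun): 15 × 4 = 60.
The 6 extra days are Friday, Saturday, Sunday, Monday, Tuesday, Wednesday — 3 of them qualify.
Total: 60 + 3 = 63.

63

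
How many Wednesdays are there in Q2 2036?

13

April 1, 2036 is a Tuesday.
From April 1, 2036 to June 30, 2036 is 91 days inclusive.
91 = 7 × 13, so the span is exactly 13 full weeks.
Each full week contributes one Wednesday: 13 so far.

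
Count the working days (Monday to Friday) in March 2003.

2003-03-01 is a Saturday.
The range spans 31 days (inclusive of both endpoints).
31 = 7 × 4 + 3, so there are 4 full weeks plus 3 extra days.
Each full week contributes 5 weekdays (Mon–Fri): 4 × 5 = 20.
The 3 extra days are Sat, Sun, Mon — 1 of them qualifies.
Total: 20 + 1 = 21.

21 weekdays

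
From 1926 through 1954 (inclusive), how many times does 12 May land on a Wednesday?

5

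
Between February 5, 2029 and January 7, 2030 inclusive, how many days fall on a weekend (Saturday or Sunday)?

96

February 5, 2029 is a Monday.
That's 337 days from start to end, counting both.
337 = 7 × 48 + 1, so there are 48 full weeks plus 1 extra day.
Each full week contributes 2 weekend days (Sat, Sun): 48 × 2 = 96.
The 1 extra day is Mon — none qualify.
Total: 96 + 0 = 96.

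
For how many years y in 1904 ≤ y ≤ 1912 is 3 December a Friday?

Day of week of December 3 in each year:
1904: Sat, 1905: Sun, 1906: Mon, 1907: Tue, 1908: Thu, 1909: Fri ✓, 1910: Sat, 1911: Sun, 1912: Tue
Fridays: 1909.

1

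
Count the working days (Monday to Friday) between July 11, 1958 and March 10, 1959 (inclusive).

173 weekdays

July 11, 1958 is a Friday.
The range spans 243 days (inclusive of both endpoints).
243 = 7 × 34 + 5, so there are 34 full weeks plus 5 extra days.
Each full week contributes 5 weekdays (Mon–Fri): 34 × 5 = 170.
The 5 extra days are Friday, Saturday, Sunday, Monday, Tuesday — 3 of them qualify.
Total: 170 + 3 = 173.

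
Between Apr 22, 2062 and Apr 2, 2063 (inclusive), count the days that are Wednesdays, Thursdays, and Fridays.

Apr 22, 2062 is a Saturday.
That's 346 days from start to end, counting both.
346 = 7 × 49 + 3, so there are 49 full weeks plus 3 extra days.
Each full week contributes 3 days from the set (Wed, Thu, Fri): 49 × 3 = 147.
The 3 extra days are Saturday, Sunday, Monday — none qualify.
Total: 147 + 0 = 147.

147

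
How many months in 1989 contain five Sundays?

A month has five Sundays exactly when Sunday falls within its first (length − 28) days.
Jan: 31 days, starts Sun → 5 of Sun, Mon, Tue ✓
Feb: 28 days, starts Wed → 5 of (none)
Mar: 31 days, starts Wed → 5 of Wed, Thu, Fri
Apr: 30 days, starts Sat → 5 of Sat, Sun ✓
May: 31 days, starts Mon → 5 of Mon, Tue, Wed
Jun: 30 days, starts Thu → 5 of Thu, Fri
Jul: 31 days, starts Sat → 5 of Sat, Sun, Mon ✓
Aug: 31 days, starts Tue → 5 of Tue, Wed, Thu
Sep: 30 days, starts Fri → 5 of Fri, Sat
Oct: 31 days, starts Sun → 5 of Sun, Mon, Tue ✓
Nov: 30 days, starts Wed → 5 of Wed, Thu
Dec: 31 days, starts Fri → 5 of Fri, Sat, Sun ✓
Months with five Sundays: Jan, Apr, Jul, Oct, Dec.

5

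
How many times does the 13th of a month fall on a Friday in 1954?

1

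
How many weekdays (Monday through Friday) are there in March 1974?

1 March 1974 is a Friday.
From 1 March 1974 to 31 March 1974 is 31 days inclusive.
31 = 7 × 4 + 3, so there are 4 full weeks plus 3 extra days.
Each full week contributes 5 weekdays (Mon–Fri): 4 × 5 = 20.
The 3 extra days are Fri, Sat, Sun — 1 of them qualifies.
Total: 20 + 1 = 21.

21 weekdays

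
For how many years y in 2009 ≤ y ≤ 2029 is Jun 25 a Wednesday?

Day of week of June 25 in each year:
2009: Thu, 2010: Fri, 2011: Sat, 2012: Mon, 2013: Tue, 2014: Wed ✓, 2015: Thu, 2016: Sat, 2017: Sun, 2018: Mon, 2019: Tue, 2020: Thu, 2021: Fri, 2022: Sat, 2023: Sun, 2024: Tue, 2025: Wed ✓, 2026: Thu, 2027: Fri, 2028: Sun, 2029: Mon
Wednesdays: 2014, 2025.

2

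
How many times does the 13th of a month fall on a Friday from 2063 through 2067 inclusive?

8

Friday-the-13ths by year:
2063: Apr, Jul
2064: Jun
2065: Feb, Mar, Nov
2066: Aug
2067: May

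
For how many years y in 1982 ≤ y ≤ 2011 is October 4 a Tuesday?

Day of week of October 4 in each year:
1982: Mon, 1983: Tue ✓, 1984: Thu, 1985: Fri, 1986: Sat, 1987: Sun, 1988: Tue ✓, 1989: Wed, 1990: Thu, 1991: Fri, 1992: Sun, 1993: Mon, 1994: Tue ✓, 1995: Wed, 1996: Fri, 1997: Sat, 1998: Sun, 1999: Mon, 2000: Wed, 2001: Thu, 2002: Fri, 2003: Sat, 2004: Mon, 2005: Tue ✓, 2006: Wed, 2007: Thu, 2008: Sat, 2009: Sun, 2010: Mon, 2011: Tue ✓
Tuesdays: 1983, 1988, 1994, 2005, 2011.

5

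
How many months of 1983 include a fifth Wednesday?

4

A month has five Wednesdays exactly when Wednesday falls within its first (length − 28) days.
Jan: 31 days, starts Sat → 5 of Sat, Sun, Mon
Feb: 28 days, starts Tue → 5 of (none)
Mar: 31 days, starts Tue → 5 of Tue, Wed, Thu ✓
Apr: 30 days, starts Fri → 5 of Fri, Sat
May: 31 days, starts Sun → 5 of Sun, Mon, Tue
Jun: 30 days, starts Wed → 5 of Wed, Thu ✓
Jul: 31 days, starts Fri → 5 of Fri, Sat, Sun
Aug: 31 days, starts Mon → 5 of Mon, Tue, Wed ✓
Sep: 30 days, starts Thu → 5 of Thu, Fri
Oct: 31 days, starts Sat → 5 of Sat, Sun, Mon
Nov: 30 days, starts Tue → 5 of Tue, Wed ✓
Dec: 31 days, starts Thu → 5 of Thu, Fri, Sat
Months with five Wednesdays: Mar, Jun, Aug, Nov.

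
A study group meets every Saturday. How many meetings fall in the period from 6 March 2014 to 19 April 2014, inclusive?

6 March 2014 is a Thursday.
The range spans 45 days (inclusive of both endpoints).
45 = 7 × 6 + 3, so there are 6 full weeks plus 3 extra days.
Each full week contributes one Saturday: 6 so far.
The 3 extra days are Thursday, Friday, Saturday — 1 of them qualifies.
Total: 6 + 1 = 7.

7 Saturdays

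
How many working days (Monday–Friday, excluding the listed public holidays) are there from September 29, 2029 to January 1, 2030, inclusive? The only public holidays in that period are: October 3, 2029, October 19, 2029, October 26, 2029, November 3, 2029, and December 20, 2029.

63 working days

September 29, 2029 is a Saturday.
That's 95 days from start to end, counting both.
95 = 7 × 13 + 4, so there are 13 full weeks plus 4 extra days.
Each full week contributes 5 weekdays (Mon–Fri): 13 × 5 = 65.
The 4 extra days are Sat, Sun, Mon, Tue — 2 of them qualify.
Total: 65 + 2 = 67.
Holidays: October 3, 2029 (Wed); October 19, 2029 (Fri); October 26, 2029 (Fri); November 3, 2029 (Sat); December 20, 2029 (Thu).
4 of the 5 holidays fall on weekdays; the rest are weekends and were already excluded.
Business days: 67 − 4 = 63.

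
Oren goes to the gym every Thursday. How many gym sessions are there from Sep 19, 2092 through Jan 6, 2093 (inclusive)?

15 Thursdays

Sep 19, 2092 is a Friday.
From Sep 19, 2092 to Jan 6, 2093 is 110 days inclusive.
110 = 7 × 15 + 5, so there are 15 full weeks plus 5 extra days.
Each full week contributes one Thursday: 15 so far.
The 5 extra days are Fri, Sat, Sun, Mon, Tue — none qualify.
Total: 15 + 0 = 15.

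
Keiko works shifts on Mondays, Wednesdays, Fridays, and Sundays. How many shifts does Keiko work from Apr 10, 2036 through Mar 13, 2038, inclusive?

401

Apr 10, 2036 is a Thursday.
That's 703 days from start to end, counting both.
703 = 7 × 100 + 3, so there are 100 full weeks plus 3 extra days.
Each full week contributes 4 days from the set (Mon, Wed, Fri, Sun): 100 × 4 = 400.
The 3 extra days are Thu, Fri, Sat — 1 of them qualifies.
Total: 400 + 1 = 401.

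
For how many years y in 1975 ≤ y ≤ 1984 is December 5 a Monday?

Day of week of December 5 in each year:
1975: Fri, 1976: Sun, 1977: Mon ✓, 1978: Tue, 1979: Wed, 1980: Fri, 1981: Sat, 1982: Sun, 1983: Mon ✓, 1984: Wed
Mondays: 1977, 1983.

2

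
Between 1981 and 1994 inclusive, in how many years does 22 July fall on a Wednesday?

Day of week of July 22 in each year:
1981: Wed ✓, 1982: Thu, 1983: Fri, 1984: Sun, 1985: Mon, 1986: Tue, 1987: Wed ✓, 1988: Fri, 1989: Sat, 1990: Sun, 1991: Mon, 1992: Wed ✓, 1993: Thu, 1994: Fri
Wednesdays: 1981, 1987, 1992.

3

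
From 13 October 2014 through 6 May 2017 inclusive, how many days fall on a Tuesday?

134

13 October 2014 is a Monday.
From 13 October 2014 to 6 May 2017 is 937 days inclusive.
937 = 7 × 133 + 6, so there are 133 full weeks plus 6 extra days.
Each full week contributes one Tuesday: 133 so far.
The 6 extra days are Monday, Tuesday, Wednesday, Thursday, Friday, Saturday — 1 of them qualifies.
Total: 133 + 1 = 134.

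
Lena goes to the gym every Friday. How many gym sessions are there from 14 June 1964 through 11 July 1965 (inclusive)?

14 June 1964 is a Sunday.
That's 393 days from start to end, counting both.
393 = 7 × 56 + 1, so there are 56 full weeks plus 1 extra day.
Each full week contributes one Friday: 56 so far.
The 1 extra day is Sun — none qualify.
Total: 56 + 0 = 56.

56 Fridays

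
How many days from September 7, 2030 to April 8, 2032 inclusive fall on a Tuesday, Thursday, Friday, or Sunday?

September 7, 2030 is a Saturday.
That's 580 days from start to end, counting both.
580 = 7 × 82 + 6, so there are 82 full weeks plus 6 extra days.
Each full week contributes 4 days from the set (Tue, Thu, Fri, Sun): 82 × 4 = 328.
The 6 extra days are Saturday, Sunday, Monday, Tuesday, Wednesday, Thursday — 3 of them qualify.
Total: 328 + 3 = 331.

331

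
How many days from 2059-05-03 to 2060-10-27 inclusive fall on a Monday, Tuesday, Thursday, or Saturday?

311

2059-05-03 is a Saturday.
That's 544 days from start to end, counting both.
544 = 7 × 77 + 5, so there are 77 full weeks plus 5 extra days.
Each full week contributes 4 days from the set (Mon, Tue, Thu, Sat): 77 × 4 = 308.
The 5 extra days are Saturday, Sunday, Monday, Tuesday, Wednesday — 3 of them qualify.
Total: 308 + 3 = 311.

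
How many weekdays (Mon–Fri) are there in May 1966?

May 1, 1966 is a Sunday.
That's 31 days from start to end, counting both.
31 = 7 × 4 + 3, so there are 4 full weeks plus 3 extra days.
Each full week contributes 5 weekdays (Mon–Fri): 4 × 5 = 20.
The 3 extra days are Sun, Mon, Tue — 2 of them qualify.
Total: 20 + 2 = 22.

22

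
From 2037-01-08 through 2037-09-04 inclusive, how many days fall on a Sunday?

34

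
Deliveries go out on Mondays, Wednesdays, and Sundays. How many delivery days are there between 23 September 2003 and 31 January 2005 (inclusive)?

23 September 2003 is a Tuesday.
That's 497 days from start to end, counting both.
497 = 7 × 71, so the span is exactly 71 full weeks.
Each full week contributes 3 days from the set (Mon, Wed, Sun): 71 × 3 = 213.

213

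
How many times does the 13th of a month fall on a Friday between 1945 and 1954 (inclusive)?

Friday-the-13ths by year:
1945: Apr, Jul
1946: Sep, Dec
1947: Jun
1948: Feb, Aug
1949: May
1950: Jan, Oct
1951: Apr, Jul
1952: Jun
1953: Feb, Mar, Nov
1954: Aug

17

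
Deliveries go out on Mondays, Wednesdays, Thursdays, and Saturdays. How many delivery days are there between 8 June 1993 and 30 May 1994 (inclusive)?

8 June 1993 is a Tuesday.
The range spans 357 days (inclusive of both endpoints).
357 = 7 × 51, so the span is exactly 51 full weeks.
Each full week contributes 4 days from the set (Mon, Wed, Thu, Sat): 51 × 4 = 204.
Total: 204.

204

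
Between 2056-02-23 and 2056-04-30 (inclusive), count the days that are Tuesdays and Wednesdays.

2056-02-23 is a Wednesday.
That's 68 days from start to end, counting both.
68 = 7 × 9 + 5, so there are 9 full weeks plus 5 extra days.
Each full week contributes 2 days from the set (Tue, Wed): 9 × 2 = 18.
The 5 extra days are Wed, Thu, Fri, Sat, Sun — 1 of them qualifies.
Total: 18 + 1 = 19.

19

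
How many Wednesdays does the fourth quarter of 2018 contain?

13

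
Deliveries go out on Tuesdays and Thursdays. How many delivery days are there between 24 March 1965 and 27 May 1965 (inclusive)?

19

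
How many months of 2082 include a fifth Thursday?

5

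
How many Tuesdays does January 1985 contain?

5

1985-01-01 is a Tuesday.
The range spans 31 days (inclusive of both endpoints).
31 = 7 × 4 + 3, so there are 4 full weeks plus 3 extra days.
Each full week contributes one Tuesday: 4 so far.
The 3 extra days are Tuesday, Wednesday, Thursday — 1 of them qualifies.
Total: 4 + 1 = 5.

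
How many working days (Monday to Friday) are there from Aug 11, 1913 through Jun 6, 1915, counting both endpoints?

475 weekdays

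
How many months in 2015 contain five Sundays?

4

A month has five Sundays exactly when Sunday falls within its first (length − 28) days.
Jan: 31 days, starts Thu → 5 of Thu, Fri, Sat
Feb: 28 days, starts Sun → 5 of (none)
Mar: 31 days, starts Sun → 5 of Sun, Mon, Tue ✓
Apr: 30 days, starts Wed → 5 of Wed, Thu
May: 31 days, starts Fri → 5 of Fri, Sat, Sun ✓
Jun: 30 days, starts Mon → 5 of Mon, Tue
Jul: 31 days, starts Wed → 5 of Wed, Thu, Fri
Aug: 31 days, starts Sat → 5 of Sat, Sun, Mon ✓
Sep: 30 days, starts Tue → 5 of Tue, Wed
Oct: 31 days, starts Thu → 5 of Thu, Fri, Sat
Nov: 30 days, starts Sun → 5 of Sun, Mon ✓
Dec: 31 days, starts Tue → 5 of Tue, Wed, Thu
Months with five Sundays: Mar, May, Aug, Nov.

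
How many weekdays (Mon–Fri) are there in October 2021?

21 weekdays

2021-10-01 is a Friday.
The range spans 31 days (inclusive of both endpoints).
31 = 7 × 4 + 3, so there are 4 full weeks plus 3 extra days.
Each full week contributes 5 weekdays (Mon–Fri): 4 × 5 = 20.
The 3 extra days are Fri, Sat, Sun — 1 of them qualifies.
Total: 20 + 1 = 21.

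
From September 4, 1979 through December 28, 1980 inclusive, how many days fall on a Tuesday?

69

September 4, 1979 is a Tuesday.
That's 482 days from start to end, counting both.
482 = 7 × 68 + 6, so there are 68 full weeks plus 6 extra days.
Each full week contributes one Tuesday: 68 so far.
The 6 extra days are Tue, Wed, Thu, Fri, Sat, Sun — 1 of them qualifies.
Total: 68 + 1 = 69.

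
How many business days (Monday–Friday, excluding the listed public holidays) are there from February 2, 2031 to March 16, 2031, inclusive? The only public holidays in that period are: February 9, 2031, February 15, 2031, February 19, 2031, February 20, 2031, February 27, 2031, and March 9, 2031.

27 business days

February 2, 2031 is a Sunday.
From February 2, 2031 to March 16, 2031 is 43 days inclusive.
43 = 7 × 6 + 1, so there are 6 full weeks plus 1 extra day.
Each full week contributes 5 weekdays (Mon–Fri): 6 × 5 = 30.
The 1 extra day is Sunday — none qualify.
Total: 30 + 0 = 30.
Holidays: February 9, 2031 (Sun); February 15, 2031 (Sat); February 19, 2031 (Wed); February 20, 2031 (Thu); February 27, 2031 (Thu); March 9, 2031 (Sun).
3 of the 6 holidays fall on weekdays; the rest are weekends and were already excluded.
Business days: 30 − 3 = 27.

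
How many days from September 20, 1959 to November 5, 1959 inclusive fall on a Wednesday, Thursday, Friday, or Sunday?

27

September 20, 1959 is a Sunday.
The range spans 47 days (inclusive of both endpoints).
47 = 7 × 6 + 5, so there are 6 full weeks plus 5 extra days.
Each full week contributes 4 days from the set (Wed, Thu, Fri, Sun): 6 × 4 = 24.
The 5 extra days are Sunday, Monday, Tuesday, Wednesday, Thursday — 3 of them qualify.
Total: 24 + 3 = 27.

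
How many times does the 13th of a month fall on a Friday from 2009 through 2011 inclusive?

5

Friday-the-13ths by year:
2009: Feb, Mar, Nov
2010: Aug
2011: May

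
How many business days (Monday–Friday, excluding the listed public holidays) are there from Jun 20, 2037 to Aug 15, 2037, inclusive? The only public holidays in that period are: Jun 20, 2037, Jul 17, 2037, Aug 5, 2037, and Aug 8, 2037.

38 business days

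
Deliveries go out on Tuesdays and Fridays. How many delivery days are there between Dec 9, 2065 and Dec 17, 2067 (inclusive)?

Dec 9, 2065 is a Wednesday.
The range spans 739 days (inclusive of both endpoints).
739 = 7 × 105 + 4, so there are 105 full weeks plus 4 extra days.
Each full week contributes 2 days from the set (Tue, Fri): 105 × 2 = 210.
The 4 extra days are Wed, Thu, Fri, Sat — 1 of them qualifies.
Total: 210 + 1 = 211.

211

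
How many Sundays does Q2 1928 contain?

13

1928-04-01 is a Sunday.
That's 91 days from start to end, counting both.
91 = 7 × 13, so the span is exactly 13 full weeks.
Each full week contributes one Sunday: 13 so far.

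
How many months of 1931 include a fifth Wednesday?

A month has five Wednesdays exactly when Wednesday falls within its first (length − 28) days.
Jan: 31 days, starts Thu → 5 of Thu, Fri, Sat
Feb: 28 days, starts Sun → 5 of (none)
Mar: 31 days, starts Sun → 5 of Sun, Mon, Tue
Apr: 30 days, starts Wed → 5 of Wed, Thu ✓
May: 31 days, starts Fri → 5 of Fri, Sat, Sun
Jun: 30 days, starts Mon → 5 of Mon, Tue
Jul: 31 days, starts Wed → 5 of Wed, Thu, Fri ✓
Aug: 31 days, starts Sat → 5 of Sat, Sun, Mon
Sep: 30 days, starts Tue → 5 of Tue, Wed ✓
Oct: 31 days, starts Thu → 5 of Thu, Fri, Sat
Nov: 30 days, starts Sun → 5 of Sun, Mon
Dec: 31 days, starts Tue → 5 of Tue, Wed, Thu ✓
Months with five Wednesdays: Apr, Jul, Sep, Dec.

4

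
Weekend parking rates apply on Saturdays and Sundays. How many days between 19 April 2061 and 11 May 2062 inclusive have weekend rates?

19 April 2061 is a Tuesday.
That's 388 days from start to end, counting both.
388 = 7 × 55 + 3, so there are 55 full weeks plus 3 extra days.
Each full week contributes 2 weekend days (Sat, Sun): 55 × 2 = 110.
The 3 extra days are Tue, Wed, Thu — none qualify.
Total: 110 + 0 = 110.

110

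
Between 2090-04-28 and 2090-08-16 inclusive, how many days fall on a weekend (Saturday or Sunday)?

32

2090-04-28 is a Friday.
The range spans 111 days (inclusive of both endpoints).
111 = 7 × 15 + 6, so there are 15 full weeks plus 6 extra days.
Each full week contributes 2 weekend days (Sat, Sun): 15 × 2 = 30.
The 6 extra days are Friday, Saturday, Sunday, Monday, Tuesday, Wednesday — 2 of them qualify.
Total: 30 + 2 = 32.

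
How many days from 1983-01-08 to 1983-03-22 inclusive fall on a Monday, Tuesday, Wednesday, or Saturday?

43

1983-01-08 is a Saturday.
From 1983-01-08 to 1983-03-22 is 74 days inclusive.
74 = 7 × 10 + 4, so there are 10 full weeks plus 4 extra days.
Each full week contributes 4 days from the set (Mon, Tue, Wed, Sat): 10 × 4 = 40.
The 4 extra days are Saturday, Sunday, Monday, Tuesday — 3 of them qualify.
Total: 40 + 3 = 43.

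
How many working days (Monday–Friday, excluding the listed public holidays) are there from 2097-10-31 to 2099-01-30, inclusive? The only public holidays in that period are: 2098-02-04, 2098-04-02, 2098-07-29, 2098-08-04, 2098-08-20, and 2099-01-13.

2097-10-31 is a Thursday.
That's 457 days from start to end, counting both.
457 = 7 × 65 + 2, so there are 65 full weeks plus 2 extra days.
Each full week contributes 5 weekdays (Mon–Fri): 65 × 5 = 325.
The 2 extra days are Thursday, Friday — 2 of them qualify.
Total: 325 + 2 = 327.
Holidays: 2098-02-04 (Tue); 2098-04-02 (Wed); 2098-07-29 (Tue); 2098-08-04 (Mon); 2098-08-20 (Wed); 2099-01-13 (Tue).
All 6 holidays fall on weekdays, so subtract 6.
Business days: 327 − 6 = 321.

321 working days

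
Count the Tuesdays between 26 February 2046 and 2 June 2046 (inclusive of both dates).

14

26 February 2046 is a Monday.
The range spans 97 days (inclusive of both endpoints).
97 = 7 × 13 + 6, so there are 13 full weeks plus 6 extra days.
Each full week contributes one Tuesday: 13 so far.
The 6 extra days are Mon, Tue, Wed, Thu, Fri, Sat — 1 of them qualifies.
Total: 13 + 1 = 14.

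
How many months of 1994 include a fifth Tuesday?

A month has five Tuesdays exactly when Tuesday falls within its first (length − 28) days.
Jan: 31 days, starts Sat → 5 of Sat, Sun, Mon
Feb: 28 days, starts Tue → 5 of (none)
Mar: 31 days, starts Tue → 5 of Tue, Wed, Thu ✓
Apr: 30 days, starts Fri → 5 of Fri, Sat
May: 31 days, starts Sun → 5 of Sun, Mon, Tue ✓
Jun: 30 days, starts Wed → 5 of Wed, Thu
Jul: 31 days, starts Fri → 5 of Fri, Sat, Sun
Aug: 31 days, starts Mon → 5 of Mon, Tue, Wed ✓
Sep: 30 days, starts Thu → 5 of Thu, Fri
Oct: 31 days, starts Sat → 5 of Sat, Sun, Mon
Nov: 30 days, starts Tue → 5 of Tue, Wed ✓
Dec: 31 days, starts Thu → 5 of Thu, Fri, Sat
Months with five Tuesdays: Mar, May, Aug, Nov.

4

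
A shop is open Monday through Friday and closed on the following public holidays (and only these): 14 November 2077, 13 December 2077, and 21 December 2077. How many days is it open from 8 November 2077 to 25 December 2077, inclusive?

33 business days

8 November 2077 is a Monday.
That's 48 days from start to end, counting both.
48 = 7 × 6 + 6, so there are 6 full weeks plus 6 extra days.
Each full week contributes 5 weekdays (Mon–Fri): 6 × 5 = 30.
The 6 extra days are Mon, Tue, Wed, Thu, Fri, Sat — 5 of them qualify.
Total: 30 + 5 = 35.
Holidays: 14 November 2077 (Sun); 13 December 2077 (Mon); 21 December 2077 (Tue).
2 of the 3 holidays fall on weekdays; the rest are weekends and were already excluded.
Business days: 35 − 2 = 33.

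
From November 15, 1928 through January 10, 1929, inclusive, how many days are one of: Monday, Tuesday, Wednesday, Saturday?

32

November 15, 1928 is a Thursday.
From November 15, 1928 to January 10, 1929 is 57 days inclusive.
57 = 7 × 8 + 1, so there are 8 full weeks plus 1 extra day.
Each full week contributes 4 days from the set (Mon, Tue, Wed, Sat): 8 × 4 = 32.
The 1 extra day is Thu — none qualify.
Total: 32 + 0 = 32.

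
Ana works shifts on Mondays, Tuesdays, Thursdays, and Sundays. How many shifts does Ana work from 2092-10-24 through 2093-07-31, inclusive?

160

2092-10-24 is a Friday.
That's 281 days from start to end, counting both.
281 = 7 × 40 + 1, so there are 40 full weeks plus 1 extra day.
Each full week contributes 4 days from the set (Mon, Tue, Thu, Sun): 40 × 4 = 160.
The 1 extra day is Friday — none qualify.
Total: 160 + 0 = 160.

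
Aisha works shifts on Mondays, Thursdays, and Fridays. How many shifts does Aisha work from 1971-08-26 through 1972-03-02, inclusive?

1971-08-26 is a Thursday.
The range spans 190 days (inclusive of both endpoints).
190 = 7 × 27 + 1, so there are 27 full weeks plus 1 extra day.
Each full week contributes 3 days from the set (Mon, Thu, Fri): 27 × 3 = 81.
The 1 extra day is Thursday — 1 of them qualifies.
Total: 81 + 1 = 82.

82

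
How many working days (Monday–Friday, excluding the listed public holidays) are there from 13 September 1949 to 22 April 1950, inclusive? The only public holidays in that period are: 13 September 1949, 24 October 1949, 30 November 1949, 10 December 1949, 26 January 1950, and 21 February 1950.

13 September 1949 is a Tuesday.
From 13 September 1949 to 22 April 1950 is 222 days inclusive.
222 = 7 × 31 + 5, so there are 31 full weeks plus 5 extra days.
Each full week contributes 5 weekdays (Mon–Fri): 31 × 5 = 155.
The 5 extra days are Tue, Wed, Thu, Fri, Sat — 4 of them qualify.
Total: 155 + 4 = 159.
Holidays: 13 September 1949 (Tue); 24 October 1949 (Mon); 30 November 1949 (Wed); 10 December 1949 (Sat); 26 January 1950 (Thu); 21 February 1950 (Tue).
5 of the 6 holidays fall on weekdays; the rest are weekends and were already excluded.
Business days: 159 − 5 = 154.

154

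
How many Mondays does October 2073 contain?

5

Oct 1, 2073 is a Sunday.
From Oct 1, 2073 to Oct 31, 2073 is 31 days inclusive.
31 = 7 × 4 + 3, so there are 4 full weeks plus 3 extra days.
Each full week contributes one Monday: 4 so far.
The 3 extra days are Sun, Mon, Tue — 1 of them qualifies.
Total: 4 + 1 = 5.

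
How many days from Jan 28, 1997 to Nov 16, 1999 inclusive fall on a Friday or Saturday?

Jan 28, 1997 is a Tuesday.
The range spans 1023 days (inclusive of both endpoints).
1023 = 7 × 146 + 1, so there are 146 full weeks plus 1 extra day.
Each full week contributes 2 days from the set (Fri, Sat): 146 × 2 = 292.
The 1 extra day is Tuesday — none qualify.
Total: 292 + 0 = 292.

292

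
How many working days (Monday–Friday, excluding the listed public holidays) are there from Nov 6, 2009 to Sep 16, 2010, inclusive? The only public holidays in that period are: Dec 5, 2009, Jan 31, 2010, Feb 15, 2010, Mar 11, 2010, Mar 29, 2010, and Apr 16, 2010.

Nov 6, 2009 is a Friday.
The range spans 315 days (inclusive of both endpoints).
315 = 7 × 45, so the span is exactly 45 full weeks.
Each full week contributes 5 weekdays (Mon–Fri): 45 × 5 = 225.
Total: 225.
Holidays: Dec 5, 2009 (Sat); Jan 31, 2010 (Sun); Feb 15, 2010 (Mon); Mar 11, 2010 (Thu); Mar 29, 2010 (Mon); Apr 16, 2010 (Fri).
4 of the 6 holidays fall on weekdays; the rest are weekends and were already excluded.
Business days: 225 − 4 = 221.

221 working days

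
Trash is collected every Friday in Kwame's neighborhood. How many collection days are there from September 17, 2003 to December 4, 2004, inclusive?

64 Fridays

September 17, 2003 is a Wednesday.
From September 17, 2003 to December 4, 2004 is 445 days inclusive.
445 = 7 × 63 + 4, so there are 63 full weeks plus 4 extra days.
Each full week contributes one Friday: 63 so far.
The 4 extra days are Wed, Thu, Fri, Sat — 1 of them qualifies.
Total: 63 + 1 = 64.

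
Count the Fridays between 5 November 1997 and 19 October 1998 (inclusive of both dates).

5 November 1997 is a Wednesday.
From 5 November 1997 to 19 October 1998 is 349 days inclusive.
349 = 7 × 49 + 6, so there are 49 full weeks plus 6 extra days.
Each full week contributes one Friday: 49 so far.
The 6 extra days are Wednesday, Thursday, Friday, Saturday, Sunday, Monday — 1 of them qualifies.
Total: 49 + 1 = 50.

50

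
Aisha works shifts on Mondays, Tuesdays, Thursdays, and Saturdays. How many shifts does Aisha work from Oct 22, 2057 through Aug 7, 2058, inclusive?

Oct 22, 2057 is a Monday.
From Oct 22, 2057 to Aug 7, 2058 is 290 days inclusive.
290 = 7 × 41 + 3, so there are 41 full weeks plus 3 extra days.
Each full week contributes 4 days from the set (Mon, Tue, Thu, Sat): 41 × 4 = 164.
The 3 extra days are Monday, Tuesday, Wednesday — 2 of them qualify.
Total: 164 + 2 = 166.

166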